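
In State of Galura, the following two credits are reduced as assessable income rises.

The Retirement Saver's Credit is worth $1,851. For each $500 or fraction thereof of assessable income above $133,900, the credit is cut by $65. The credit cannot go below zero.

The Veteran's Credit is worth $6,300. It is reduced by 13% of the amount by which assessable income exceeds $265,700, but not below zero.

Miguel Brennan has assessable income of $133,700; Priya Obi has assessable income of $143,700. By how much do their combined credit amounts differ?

Miguel ($133,700): Retirement Saver's Credit: $133,700 is at or below the $133,900 threshold, so the full $1,851 applies. Veteran's Credit: $133,700 is at or below the $265,700 threshold, so the full $6,300 applies. total $1,851 + $6,300 = $8,151
Priya ($143,700): Retirement Saver's Credit: income exceeds $133,900 by $9,800, which is 20 full-or-partial $500 increments; reduction = 20 × $65 = $1,300, leaving $551. Veteran's Credit: $143,700 is at or below the $265,700 threshold, so the full $6,300 applies. total $551 + $6,300 = $6,851
Difference: |$8,151 − $6,851| = $1,300.

$1,300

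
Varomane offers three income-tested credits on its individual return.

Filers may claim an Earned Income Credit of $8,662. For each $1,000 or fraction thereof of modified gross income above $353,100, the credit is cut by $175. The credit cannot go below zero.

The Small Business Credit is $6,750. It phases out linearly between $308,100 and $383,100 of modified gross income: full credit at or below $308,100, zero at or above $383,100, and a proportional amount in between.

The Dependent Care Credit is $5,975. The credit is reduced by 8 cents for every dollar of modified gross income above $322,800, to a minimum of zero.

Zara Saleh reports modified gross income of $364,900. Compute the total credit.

$10,807

Earned Income Credit: income exceeds $353,100 by $11,800, which is 12 full-or-partial $1,000 increments; reduction = 12 × $175 = $2,100, leaving $6,562.
Small Business Credit: $364,900 is $56,800 into a $75,000 phase-out range, leaving 18,200/75,000 of the credit: $6,750 × 18,200/75,000 = $1,638.
Dependent Care Credit: 8% of the $42,100 excess over $322,800 is $3,368; credit = $5,975 − $3,368 = $2,607.
Total: $6,562 + $1,638 + $2,607 = $10,807.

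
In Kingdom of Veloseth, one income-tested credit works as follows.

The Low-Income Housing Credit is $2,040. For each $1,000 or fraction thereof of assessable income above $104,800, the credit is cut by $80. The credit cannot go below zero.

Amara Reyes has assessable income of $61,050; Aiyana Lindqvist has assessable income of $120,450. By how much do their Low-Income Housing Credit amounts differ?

$1,280

Amara ($61,050): Low-Income Housing Credit: $61,050 is at or below the $104,800 threshold, so the full $2,040 applies.
Aiyana ($120,450): Low-Income Housing Credit: income exceeds $104,800 by $15,650, which is 16 full-or-partial $1,000 increments; reduction = 16 × $80 = $1,280, leaving $760.
Difference: |$2,040 − $760| = $1,280.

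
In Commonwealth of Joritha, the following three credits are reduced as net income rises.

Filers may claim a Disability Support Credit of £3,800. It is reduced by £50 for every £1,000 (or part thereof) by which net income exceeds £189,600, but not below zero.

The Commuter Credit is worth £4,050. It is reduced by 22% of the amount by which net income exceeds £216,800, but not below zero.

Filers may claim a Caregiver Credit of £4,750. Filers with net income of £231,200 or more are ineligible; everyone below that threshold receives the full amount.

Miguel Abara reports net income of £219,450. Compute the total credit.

Disability Support Credit: income exceeds £189,600 by £29,850, which is 30 full-or-partial £1,000 increments; reduction = 30 × £50 = £1,500, leaving £2,300.
Commuter Credit: 22% of the £2,650 excess over £216,800 is £583; credit = £4,050 − £583 = £3,467.
Caregiver Credit: £219,450 is below the £231,200 cutoff, so the full £4,750 applies.
Total: £2,300 + £3,467 + £4,750 = £10,517.

£10,517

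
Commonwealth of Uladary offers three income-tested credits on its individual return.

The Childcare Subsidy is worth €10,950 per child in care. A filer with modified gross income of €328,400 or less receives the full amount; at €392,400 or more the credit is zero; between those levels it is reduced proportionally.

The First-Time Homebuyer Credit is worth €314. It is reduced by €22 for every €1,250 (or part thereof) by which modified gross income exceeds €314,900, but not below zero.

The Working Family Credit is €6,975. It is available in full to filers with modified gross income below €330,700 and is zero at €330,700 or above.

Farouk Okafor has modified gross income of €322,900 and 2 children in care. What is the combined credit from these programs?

€29,035

Childcare Subsidy: base = 2 × €10,950 = €21,900. €322,900 is at or below the €328,400 threshold, so the full €21,900 applies.
First-Time Homebuyer Credit: income exceeds €314,900 by €8,000, which is 7 full-or-partial €1,250 increments; reduction = 7 × €22 = €154, leaving €160.
Working Family Credit: €322,900 is below the €330,700 cutoff, so the full €6,975 applies.
Total: €21,900 + €160 + €6,975 = €29,035.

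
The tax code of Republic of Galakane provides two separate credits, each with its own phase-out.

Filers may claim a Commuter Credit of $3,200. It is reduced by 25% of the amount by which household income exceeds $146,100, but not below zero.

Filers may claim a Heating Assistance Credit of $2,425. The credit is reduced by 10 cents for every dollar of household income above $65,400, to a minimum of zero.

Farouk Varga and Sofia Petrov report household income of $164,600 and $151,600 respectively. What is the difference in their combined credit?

Farouk ($164,600): Commuter Credit: 25% of the $18,500 excess over $146,100 is $4,625 ≥ base, so the credit is $0. Heating Assistance Credit: 10% of the $99,200 excess over $65,400 is $9,920 ≥ base, so the credit is $0. total $0 + $0 = $0
Sofia ($151,600): Commuter Credit: 25% of the $5,500 excess over $146,100 is $1,375; credit = $3,200 − $1,375 = $1,825. Heating Assistance Credit: 10% of the $86,200 excess over $65,400 is $8,620 ≥ base, so the credit is $0. total $1,825 + $0 = $1,825
Difference: |$0 − $1,825| = $1,825.

$1,825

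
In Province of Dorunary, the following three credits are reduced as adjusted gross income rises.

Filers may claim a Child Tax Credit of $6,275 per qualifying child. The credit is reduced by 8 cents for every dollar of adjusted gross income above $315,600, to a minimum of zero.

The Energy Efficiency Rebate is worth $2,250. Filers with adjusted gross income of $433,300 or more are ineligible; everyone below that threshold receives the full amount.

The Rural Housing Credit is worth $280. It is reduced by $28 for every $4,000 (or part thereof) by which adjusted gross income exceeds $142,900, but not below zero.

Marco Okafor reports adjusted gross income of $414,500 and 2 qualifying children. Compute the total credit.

$6,888

Child Tax Credit: base = 2 × $6,275 = $12,550. 8% of the $98,900 excess over $315,600 is $7,912; credit = $12,550 − $7,912 = $4,638.
Energy Efficiency Rebate: $414,500 is below the $433,300 cutoff, so the full $2,250 applies.
Rural Housing Credit: income exceeds $142,900 by $271,600 → 68 increments × $28 = $1,904 ≥ base, so the credit is $0.
Total: $4,638 + $2,250 + $0 = $6,888.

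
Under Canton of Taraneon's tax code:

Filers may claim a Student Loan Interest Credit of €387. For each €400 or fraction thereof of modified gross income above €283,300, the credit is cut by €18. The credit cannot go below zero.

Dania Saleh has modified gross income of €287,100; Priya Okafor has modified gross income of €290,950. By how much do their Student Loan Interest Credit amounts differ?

€180

Dania (€287,100): Student Loan Interest Credit: income exceeds €283,300 by €3,800, which is 10 full-or-partial €400 increments; reduction = 10 × €18 = €180, leaving €207.
Priya (€290,950): Student Loan Interest Credit: income exceeds €283,300 by €7,650, which is 20 full-or-partial €400 increments; reduction = 20 × €18 = €360, leaving €27.
Difference: |€207 − €27| = €180.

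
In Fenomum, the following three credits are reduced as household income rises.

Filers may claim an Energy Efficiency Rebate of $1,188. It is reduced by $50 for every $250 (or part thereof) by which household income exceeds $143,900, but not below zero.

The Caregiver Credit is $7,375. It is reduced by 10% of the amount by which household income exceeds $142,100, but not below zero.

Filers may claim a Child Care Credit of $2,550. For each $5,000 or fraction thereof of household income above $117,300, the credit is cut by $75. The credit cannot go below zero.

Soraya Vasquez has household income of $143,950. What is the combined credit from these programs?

$10,428

Energy Efficiency Rebate: income exceeds $143,900 by $50, which is 1 full-or-partial $250 increment; reduction = 1 × $50 = $50, leaving $1,138.
Caregiver Credit: 10% of the $1,850 excess over $142,100 is $185; credit = $7,375 − $185 = $7,190.
Child Care Credit: income exceeds $117,300 by $26,650, which is 6 full-or-partial $5,000 increments; reduction = 6 × $75 = $450, leaving $2,100.
Total: $1,138 + $7,190 + $2,100 = $10,428.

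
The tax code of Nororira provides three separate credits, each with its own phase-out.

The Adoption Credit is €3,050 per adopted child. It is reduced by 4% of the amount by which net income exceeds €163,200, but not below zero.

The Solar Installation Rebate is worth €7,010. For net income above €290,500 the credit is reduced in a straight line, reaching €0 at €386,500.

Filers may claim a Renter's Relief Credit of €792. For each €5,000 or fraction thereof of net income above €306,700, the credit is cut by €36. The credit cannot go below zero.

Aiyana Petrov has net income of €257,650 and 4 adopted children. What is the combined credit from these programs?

€16,224

Adoption Credit: base = 4 × €3,050 = €12,200. 4% of the €94,450 excess over €163,200 is €3,778; credit = €12,200 − €3,778 = €8,422.
Solar Installation Rebate: €257,650 is at or below the €290,500 threshold, so the full €7,010 applies.
Renter's Relief Credit: €257,650 is at or below the €306,700 threshold, so the full €792 applies.
Total: €8,422 + €7,010 + €792 = €16,224.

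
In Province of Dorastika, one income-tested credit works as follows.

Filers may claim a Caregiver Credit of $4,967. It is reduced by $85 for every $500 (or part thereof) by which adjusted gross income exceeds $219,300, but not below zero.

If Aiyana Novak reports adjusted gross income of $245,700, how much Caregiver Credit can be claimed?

Caregiver Credit: income exceeds $219,300 by $26,400, which is 53 full-or-partial $500 increments; reduction = 53 × $85 = $4,505, leaving $462.

$462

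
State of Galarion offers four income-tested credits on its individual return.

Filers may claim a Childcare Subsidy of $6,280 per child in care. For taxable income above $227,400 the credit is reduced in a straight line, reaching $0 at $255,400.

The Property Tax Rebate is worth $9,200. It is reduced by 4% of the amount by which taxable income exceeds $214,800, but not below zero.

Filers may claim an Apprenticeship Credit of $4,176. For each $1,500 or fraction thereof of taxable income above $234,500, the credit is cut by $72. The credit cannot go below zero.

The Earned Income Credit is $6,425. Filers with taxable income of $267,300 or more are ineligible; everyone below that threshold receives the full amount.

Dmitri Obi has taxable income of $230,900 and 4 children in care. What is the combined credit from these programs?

$41,137

Childcare Subsidy: base = 4 × $6,280 = $25,120. $230,900 is $3,500 into a $28,000 phase-out range, leaving 24,500/28,000 of the credit: $25,120 × 24,500/28,000 = $21,980.
Property Tax Rebate: 4% of the $16,100 excess over $214,800 is $644; credit = $9,200 − $644 = $8,556.
Apprenticeship Credit: $230,900 is at or below the $234,500 threshold, so the full $4,176 applies.
Earned Income Credit: $230,900 is below the $267,300 cutoff, so the full $6,425 applies.
Total: $21,980 + $8,556 + $4,176 + $6,425 = $41,137.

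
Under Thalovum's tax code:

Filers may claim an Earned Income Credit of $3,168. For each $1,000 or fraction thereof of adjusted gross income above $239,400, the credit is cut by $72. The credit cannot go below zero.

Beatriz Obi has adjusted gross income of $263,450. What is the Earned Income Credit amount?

$1,368

Earned Income Credit: income exceeds $239,400 by $24,050, which is 25 full-or-partial $1,000 increments; reduction = 25 × $72 = $1,800, leaving $1,368.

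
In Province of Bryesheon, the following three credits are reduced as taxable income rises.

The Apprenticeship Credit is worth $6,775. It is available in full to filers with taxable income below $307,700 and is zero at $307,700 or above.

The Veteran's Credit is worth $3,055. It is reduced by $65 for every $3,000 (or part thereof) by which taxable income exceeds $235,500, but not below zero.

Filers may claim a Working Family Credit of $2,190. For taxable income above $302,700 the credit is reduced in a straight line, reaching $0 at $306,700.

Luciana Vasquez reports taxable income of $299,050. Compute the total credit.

Apprenticeship Credit: $299,050 is below the $307,700 cutoff, so the full $6,775 applies.
Veteran's Credit: income exceeds $235,500 by $63,550, which is 22 full-or-partial $3,000 increments; reduction = 22 × $65 = $1,430, leaving $1,625.
Working Family Credit: $299,050 is at or below the $302,700 threshold, so the full $2,190 applies.
Total: $6,775 + $1,625 + $2,190 = $10,590.

$10,590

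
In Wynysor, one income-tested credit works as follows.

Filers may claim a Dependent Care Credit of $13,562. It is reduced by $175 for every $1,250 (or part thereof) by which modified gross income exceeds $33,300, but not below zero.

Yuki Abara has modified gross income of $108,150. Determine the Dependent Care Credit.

$3,062

Dependent Care Credit: income exceeds $33,300 by $74,850, which is 60 full-or-partial $1,250 increments; reduction = 60 × $175 = $10,500, leaving $3,062.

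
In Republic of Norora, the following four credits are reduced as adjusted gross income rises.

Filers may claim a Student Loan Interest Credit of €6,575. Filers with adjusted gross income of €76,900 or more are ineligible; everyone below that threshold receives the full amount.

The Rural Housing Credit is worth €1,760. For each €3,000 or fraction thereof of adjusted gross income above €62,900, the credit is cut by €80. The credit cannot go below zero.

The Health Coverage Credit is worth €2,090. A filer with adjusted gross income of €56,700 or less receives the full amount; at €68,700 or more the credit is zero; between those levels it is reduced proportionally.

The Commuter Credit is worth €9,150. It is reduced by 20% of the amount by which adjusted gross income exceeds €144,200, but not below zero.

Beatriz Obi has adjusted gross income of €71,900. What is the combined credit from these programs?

€17,245

Student Loan Interest Credit: €71,900 is below the €76,900 cutoff, so the full €6,575 applies.
Rural Housing Credit: income exceeds €62,900 by €9,000, which is 3 full-or-partial €3,000 increments; reduction = 3 × €80 = €240, leaving €1,520.
Health Coverage Credit: €71,900 is at or above €68,700, so the credit is €0.
Commuter Credit: €71,900 is at or below the €144,200 threshold, so the full €9,150 applies.
Total: €6,575 + €1,520 + €0 + €9,150 = €17,245.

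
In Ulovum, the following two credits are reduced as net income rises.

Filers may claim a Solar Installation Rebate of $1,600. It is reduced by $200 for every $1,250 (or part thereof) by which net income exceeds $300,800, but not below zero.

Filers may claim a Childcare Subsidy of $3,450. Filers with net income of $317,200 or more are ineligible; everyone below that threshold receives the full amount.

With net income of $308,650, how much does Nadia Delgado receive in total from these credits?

$3,650

Solar Installation Rebate: income exceeds $300,800 by $7,850, which is 7 full-or-partial $1,250 increments; reduction = 7 × $200 = $1,400, leaving $200.
Childcare Subsidy: $308,650 is below the $317,200 cutoff, so the full $3,450 applies.
Total: $200 + $3,450 = $3,650.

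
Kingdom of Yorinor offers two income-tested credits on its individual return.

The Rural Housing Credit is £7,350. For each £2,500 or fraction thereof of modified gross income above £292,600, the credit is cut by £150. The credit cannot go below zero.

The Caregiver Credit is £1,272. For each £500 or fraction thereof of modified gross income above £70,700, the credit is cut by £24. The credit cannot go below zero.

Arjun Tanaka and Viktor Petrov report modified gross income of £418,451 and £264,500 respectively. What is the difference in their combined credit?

£7,350

Arjun (£418,451): Rural Housing Credit: income exceeds £292,600 by £125,851 → 51 increments × £150 = £7,650 ≥ base, so the credit is £0. Caregiver Credit: income exceeds £70,700 by £347,751 → 696 increments × £24 = £16,704 ≥ base, so the credit is £0. total £0 + £0 = £0
Viktor (£264,500): Rural Housing Credit: £264,500 is at or below the £292,600 threshold, so the full £7,350 applies. Caregiver Credit: income exceeds £70,700 by £193,800 → 388 increments × £24 = £9,312 ≥ base, so the credit is £0. total £7,350 + £0 = £7,350
Difference: |£0 − £7,350| = £7,350.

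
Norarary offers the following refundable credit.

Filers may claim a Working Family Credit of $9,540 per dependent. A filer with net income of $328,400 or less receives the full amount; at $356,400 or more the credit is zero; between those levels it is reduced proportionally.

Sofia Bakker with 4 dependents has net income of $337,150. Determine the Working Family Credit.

Working Family Credit: base = 4 × $9,540 = $38,160. $337,150 is $8,750 into a $28,000 phase-out range, leaving 19,250/28,000 of the credit: $38,160 × 19,250/28,000 = $26,235.

$26,235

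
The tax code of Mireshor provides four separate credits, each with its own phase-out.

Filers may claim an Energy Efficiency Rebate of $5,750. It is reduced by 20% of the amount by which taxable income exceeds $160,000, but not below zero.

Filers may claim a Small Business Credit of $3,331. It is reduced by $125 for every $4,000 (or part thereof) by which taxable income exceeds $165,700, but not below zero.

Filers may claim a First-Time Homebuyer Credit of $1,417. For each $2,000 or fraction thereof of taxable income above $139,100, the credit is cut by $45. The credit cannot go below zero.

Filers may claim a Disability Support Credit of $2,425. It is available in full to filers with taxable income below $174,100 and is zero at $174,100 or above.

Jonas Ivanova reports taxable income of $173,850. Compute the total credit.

$8,968

Energy Efficiency Rebate: 20% of the $13,850 excess over $160,000 is $2,770; credit = $5,750 − $2,770 = $2,980.
Small Business Credit: income exceeds $165,700 by $8,150, which is 3 full-or-partial $4,000 increments; reduction = 3 × $125 = $375, leaving $2,956.
First-Time Homebuyer Credit: income exceeds $139,100 by $34,750, which is 18 full-or-partial $2,000 increments; reduction = 18 × $45 = $810, leaving $607.
Disability Support Credit: $173,850 is below the $174,100 cutoff, so the full $2,425 applies.
Total: $2,980 + $2,956 + $607 + $2,425 = $8,968.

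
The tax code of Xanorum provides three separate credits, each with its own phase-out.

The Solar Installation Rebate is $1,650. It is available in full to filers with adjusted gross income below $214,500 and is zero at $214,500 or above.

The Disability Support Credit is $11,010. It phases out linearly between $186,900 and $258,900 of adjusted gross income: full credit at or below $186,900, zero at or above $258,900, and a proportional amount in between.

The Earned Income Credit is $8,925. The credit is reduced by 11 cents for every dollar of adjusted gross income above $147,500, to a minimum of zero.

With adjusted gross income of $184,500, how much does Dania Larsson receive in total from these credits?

$17,515

Solar Installation Rebate: $184,500 is below the $214,500 cutoff, so the full $1,650 applies.
Disability Support Credit: $184,500 is at or below the $186,900 threshold, so the full $11,010 applies.
Earned Income Credit: 11% of the $37,000 excess over $147,500 is $4,070; credit = $8,925 − $4,070 = $4,855.
Total: $1,650 + $11,010 + $4,855 = $17,515.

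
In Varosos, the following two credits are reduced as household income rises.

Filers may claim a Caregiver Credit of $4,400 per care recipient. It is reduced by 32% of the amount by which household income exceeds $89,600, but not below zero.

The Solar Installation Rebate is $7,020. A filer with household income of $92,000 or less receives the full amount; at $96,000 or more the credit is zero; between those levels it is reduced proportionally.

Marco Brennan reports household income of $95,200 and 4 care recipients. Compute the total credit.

$17,212

Caregiver Credit: base = 4 × $4,400 = $17,600. 32% of the $5,600 excess over $89,600 is $1,792; credit = $17,600 − $1,792 = $15,808.
Solar Installation Rebate: $95,200 is $3,200 into a $4,000 phase-out range, leaving 800/4,000 of the credit: $7,020 × 800/4,000 = $1,404.
Total: $15,808 + $1,404 = $17,212.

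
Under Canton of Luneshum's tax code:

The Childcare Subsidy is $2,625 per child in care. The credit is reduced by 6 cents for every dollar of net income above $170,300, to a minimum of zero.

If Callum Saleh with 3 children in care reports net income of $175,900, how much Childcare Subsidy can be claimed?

Childcare Subsidy: base = 3 × $2,625 = $7,875. 6% of the $5,600 excess over $170,300 is $336; credit = $7,875 − $336 = $7,539.

$7,539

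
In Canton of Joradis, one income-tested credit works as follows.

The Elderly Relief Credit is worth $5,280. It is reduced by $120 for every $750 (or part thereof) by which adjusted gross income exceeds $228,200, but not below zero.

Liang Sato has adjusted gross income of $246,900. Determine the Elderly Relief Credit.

$2,280

Elderly Relief Credit: income exceeds $228,200 by $18,700, which is 25 full-or-partial $750 increments; reduction = 25 × $120 = $3,000, leaving $2,280.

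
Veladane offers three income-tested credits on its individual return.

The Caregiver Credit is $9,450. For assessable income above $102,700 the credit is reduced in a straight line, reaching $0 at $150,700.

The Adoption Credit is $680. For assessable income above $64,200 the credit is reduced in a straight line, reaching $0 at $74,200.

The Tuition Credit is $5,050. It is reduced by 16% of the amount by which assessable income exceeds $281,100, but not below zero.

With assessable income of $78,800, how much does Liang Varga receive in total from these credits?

$14,500

Caregiver Credit: $78,800 is at or below the $102,700 threshold, so the full $9,450 applies.
Adoption Credit: $78,800 is at or above $74,200, so the credit is $0.
Tuition Credit: $78,800 is at or below the $281,100 threshold, so the full $5,050 applies.
Total: $9,450 + $0 + $5,050 = $14,500.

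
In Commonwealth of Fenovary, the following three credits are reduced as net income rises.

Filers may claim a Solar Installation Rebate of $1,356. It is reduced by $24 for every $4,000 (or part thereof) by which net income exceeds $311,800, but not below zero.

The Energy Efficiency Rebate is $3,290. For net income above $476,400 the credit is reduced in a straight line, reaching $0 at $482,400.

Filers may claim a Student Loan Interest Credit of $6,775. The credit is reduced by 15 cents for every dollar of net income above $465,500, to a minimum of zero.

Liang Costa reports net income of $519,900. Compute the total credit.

$84

Solar Installation Rebate: income exceeds $311,800 by $208,100, which is 53 full-or-partial $4,000 increments; reduction = 53 × $24 = $1,272, leaving $84.
Energy Efficiency Rebate: $519,900 is at or above $482,400, so the credit is $0.
Student Loan Interest Credit: 15% of the $54,400 excess over $465,500 is $8,160 ≥ base, so the credit is $0.
Total: $84 + $0 + $0 = $84.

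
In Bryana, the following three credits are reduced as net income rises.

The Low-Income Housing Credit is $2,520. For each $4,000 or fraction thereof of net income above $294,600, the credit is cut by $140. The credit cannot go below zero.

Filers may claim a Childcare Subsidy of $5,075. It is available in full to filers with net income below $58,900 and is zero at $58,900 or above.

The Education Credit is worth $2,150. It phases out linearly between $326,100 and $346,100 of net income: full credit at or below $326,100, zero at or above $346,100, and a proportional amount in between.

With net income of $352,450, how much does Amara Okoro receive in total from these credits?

Low-Income Housing Credit: income exceeds $294,600 by $57,850, which is 15 full-or-partial $4,000 increments; reduction = 15 × $140 = $2,100, leaving $420.
Childcare Subsidy: $352,450 meets or exceeds the $58,900 cutoff, so the credit is $0.
Education Credit: $352,450 is at or above $346,100, so the credit is $0.
Total: $420 + $0 + $0 = $420.

$420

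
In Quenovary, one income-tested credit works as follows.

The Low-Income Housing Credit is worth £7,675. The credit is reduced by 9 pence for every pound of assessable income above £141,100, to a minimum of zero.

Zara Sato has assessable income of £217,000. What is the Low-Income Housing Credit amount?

£844

Low-Income Housing Credit: 9% of the £75,900 excess over £141,100 is £6,831; credit = £7,675 − £6,831 = £844.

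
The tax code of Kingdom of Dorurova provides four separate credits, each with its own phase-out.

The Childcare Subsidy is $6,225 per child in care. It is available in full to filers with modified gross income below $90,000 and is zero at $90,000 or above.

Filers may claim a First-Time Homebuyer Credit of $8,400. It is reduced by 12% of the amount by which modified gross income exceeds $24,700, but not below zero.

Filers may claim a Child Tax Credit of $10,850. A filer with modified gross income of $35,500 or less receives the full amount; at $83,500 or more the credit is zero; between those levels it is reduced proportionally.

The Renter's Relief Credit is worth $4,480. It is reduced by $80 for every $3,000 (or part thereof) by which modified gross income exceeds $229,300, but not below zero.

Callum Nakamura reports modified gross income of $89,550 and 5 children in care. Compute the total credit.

$36,223

Childcare Subsidy: base = 5 × $6,225 = $31,125. $89,550 is below the $90,000 cutoff, so the full $31,125 applies.
First-Time Homebuyer Credit: 12% of the $64,850 excess over $24,700 is $7,782; credit = $8,400 − $7,782 = $618.
Child Tax Credit: $89,550 is at or above $83,500, so the credit is $0.
Renter's Relief Credit: $89,550 is at or below the $229,300 threshold, so the full $4,480 applies.
Total: $31,125 + $618 + $0 + $4,480 = $36,223.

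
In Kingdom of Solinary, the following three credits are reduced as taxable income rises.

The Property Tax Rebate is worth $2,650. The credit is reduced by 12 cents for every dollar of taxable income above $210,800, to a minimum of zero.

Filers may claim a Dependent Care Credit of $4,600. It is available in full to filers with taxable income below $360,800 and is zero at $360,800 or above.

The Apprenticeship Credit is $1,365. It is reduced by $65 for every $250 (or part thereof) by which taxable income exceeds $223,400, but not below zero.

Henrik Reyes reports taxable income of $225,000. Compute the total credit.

$6,456

Property Tax Rebate: 12% of the $14,200 excess over $210,800 is $1,704; credit = $2,650 − $1,704 = $946.
Dependent Care Credit: $225,000 is below the $360,800 cutoff, so the full $4,600 applies.
Apprenticeship Credit: income exceeds $223,400 by $1,600, which is 7 full-or-partial $250 increments; reduction = 7 × $65 = $455, leaving $910.
Total: $946 + $4,600 + $910 = $6,456.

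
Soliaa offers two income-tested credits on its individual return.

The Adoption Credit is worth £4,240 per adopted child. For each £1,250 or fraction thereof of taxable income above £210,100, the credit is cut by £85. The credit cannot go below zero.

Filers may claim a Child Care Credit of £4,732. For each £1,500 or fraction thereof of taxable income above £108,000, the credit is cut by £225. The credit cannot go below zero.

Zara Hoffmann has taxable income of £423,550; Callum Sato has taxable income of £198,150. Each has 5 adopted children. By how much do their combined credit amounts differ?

£14,535

Zara (£423,550): Adoption Credit: base = 5 × £4,240 = £21,200. income exceeds £210,100 by £213,450, which is 171 full-or-partial £1,250 increments; reduction = 171 × £85 = £14,535, leaving £6,665. Child Care Credit: income exceeds £108,000 by £315,550 → 211 increments × £225 = £47,475 ≥ base, so the credit is £0. total £6,665 + £0 = £6,665
Callum (£198,150): Adoption Credit: base = 5 × £4,240 = £21,200. £198,150 is at or below the £210,100 threshold, so the full £21,200 applies. Child Care Credit: income exceeds £108,000 by £90,150 → 61 increments × £225 = £13,725 ≥ base, so the credit is £0. total £21,200 + £0 = £21,200
Difference: |£6,665 − £21,200| = £14,535.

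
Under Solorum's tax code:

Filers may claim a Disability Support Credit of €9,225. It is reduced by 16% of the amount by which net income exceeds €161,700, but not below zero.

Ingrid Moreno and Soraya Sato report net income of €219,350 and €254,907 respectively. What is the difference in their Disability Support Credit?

Ingrid (€219,350): Disability Support Credit: 16% of the €57,650 excess over €161,700 is €9,224; credit = €9,225 − €9,224 = €1.
Soraya (€254,907): Disability Support Credit: 16% of the €93,207 excess over €161,700 is €14,913.12 ≥ base, so the credit is €0.
Difference: |€1 − €0| = €1.

€1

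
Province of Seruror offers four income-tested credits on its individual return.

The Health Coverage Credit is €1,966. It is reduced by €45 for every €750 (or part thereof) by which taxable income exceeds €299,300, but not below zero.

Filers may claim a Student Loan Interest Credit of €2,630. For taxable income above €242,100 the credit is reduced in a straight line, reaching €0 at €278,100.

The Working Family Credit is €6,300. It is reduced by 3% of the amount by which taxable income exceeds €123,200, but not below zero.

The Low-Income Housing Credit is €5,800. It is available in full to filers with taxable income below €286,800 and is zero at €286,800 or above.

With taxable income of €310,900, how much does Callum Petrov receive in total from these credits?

Health Coverage Credit: income exceeds €299,300 by €11,600, which is 16 full-or-partial €750 increments; reduction = 16 × €45 = €720, leaving €1,246.
Student Loan Interest Credit: €310,900 is at or above €278,100, so the credit is €0.
Working Family Credit: 3% of the €187,700 excess over €123,200 is €5,631; credit = €6,300 − €5,631 = €669.
Low-Income Housing Credit: €310,900 meets or exceeds the €286,800 cutoff, so the credit is €0.
Total: €1,246 + €0 + €669 + €0 = €1,915.

€1,915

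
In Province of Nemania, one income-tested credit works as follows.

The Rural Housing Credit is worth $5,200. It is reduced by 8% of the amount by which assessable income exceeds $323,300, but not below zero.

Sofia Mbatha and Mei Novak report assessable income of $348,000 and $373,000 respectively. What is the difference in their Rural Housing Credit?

Sofia ($348,000): Rural Housing Credit: 8% of the $24,700 excess over $323,300 is $1,976; credit = $5,200 − $1,976 = $3,224.
Mei ($373,000): Rural Housing Credit: 8% of the $49,700 excess over $323,300 is $3,976; credit = $5,200 − $3,976 = $1,224.
Difference: |$3,224 − $1,224| = $2,000.

$2,000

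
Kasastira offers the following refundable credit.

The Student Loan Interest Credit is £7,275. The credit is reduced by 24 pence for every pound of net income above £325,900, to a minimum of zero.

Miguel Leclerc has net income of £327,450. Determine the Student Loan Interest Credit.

Student Loan Interest Credit: 24% of the £1,550 excess over £325,900 is £372; credit = £7,275 − £372 = £6,903.

£6,903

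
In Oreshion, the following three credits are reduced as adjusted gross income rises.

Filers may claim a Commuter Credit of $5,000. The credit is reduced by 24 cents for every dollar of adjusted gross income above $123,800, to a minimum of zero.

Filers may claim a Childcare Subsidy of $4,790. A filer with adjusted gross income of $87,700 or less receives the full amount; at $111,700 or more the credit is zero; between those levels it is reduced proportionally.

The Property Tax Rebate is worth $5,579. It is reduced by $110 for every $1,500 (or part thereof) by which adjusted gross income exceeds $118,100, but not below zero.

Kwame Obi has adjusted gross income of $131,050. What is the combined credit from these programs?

Commuter Credit: 24% of the $7,250 excess over $123,800 is $1,740; credit = $5,000 − $1,740 = $3,260.
Childcare Subsidy: $131,050 is at or above $111,700, so the credit is $0.
Property Tax Rebate: income exceeds $118,100 by $12,950, which is 9 full-or-partial $1,500 increments; reduction = 9 × $110 = $990, leaving $4,589.
Total: $3,260 + $0 + $4,589 = $7,849.

$7,849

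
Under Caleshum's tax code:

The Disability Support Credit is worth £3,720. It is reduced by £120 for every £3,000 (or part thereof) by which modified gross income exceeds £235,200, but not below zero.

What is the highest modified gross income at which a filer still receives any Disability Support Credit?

£325,200

After 30 increments the reduction is 30 × £120 = £3,600, leaving £120; one more increment wipes it out. Increment 30 ends at excess 30 × £3,000 = £90,000, so the highest qualifying income is £235,200 + £90,000 = £325,200.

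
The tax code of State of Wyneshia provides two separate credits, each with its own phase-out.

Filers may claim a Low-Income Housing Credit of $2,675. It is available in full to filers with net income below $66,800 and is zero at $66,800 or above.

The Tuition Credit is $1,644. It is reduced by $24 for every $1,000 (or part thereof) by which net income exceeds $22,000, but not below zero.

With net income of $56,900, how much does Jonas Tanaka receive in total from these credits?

Low-Income Housing Credit: $56,900 is below the $66,800 cutoff, so the full $2,675 applies.
Tuition Credit: income exceeds $22,000 by $34,900, which is 35 full-or-partial $1,000 increments; reduction = 35 × $24 = $840, leaving $804.
Total: $2,675 + $804 = $3,479.

$3,479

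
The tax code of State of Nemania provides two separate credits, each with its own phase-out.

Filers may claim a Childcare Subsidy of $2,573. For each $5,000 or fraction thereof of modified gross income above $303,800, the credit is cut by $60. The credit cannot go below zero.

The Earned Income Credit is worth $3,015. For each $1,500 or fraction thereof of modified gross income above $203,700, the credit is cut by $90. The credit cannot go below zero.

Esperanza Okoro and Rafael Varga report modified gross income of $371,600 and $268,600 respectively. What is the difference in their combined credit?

$840

Esperanza ($371,600): Childcare Subsidy: income exceeds $303,800 by $67,800, which is 14 full-or-partial $5,000 increments; reduction = 14 × $60 = $840, leaving $1,733. Earned Income Credit: income exceeds $203,700 by $167,900 → 112 increments × $90 = $10,080 ≥ base, so the credit is $0. total $1,733 + $0 = $1,733
Rafael ($268,600): Childcare Subsidy: $268,600 is at or below the $303,800 threshold, so the full $2,573 applies. Earned Income Credit: income exceeds $203,700 by $64,900 → 44 increments × $90 = $3,960 ≥ base, so the credit is $0. total $2,573 + $0 = $2,573
Difference: |$1,733 − $2,573| = $840.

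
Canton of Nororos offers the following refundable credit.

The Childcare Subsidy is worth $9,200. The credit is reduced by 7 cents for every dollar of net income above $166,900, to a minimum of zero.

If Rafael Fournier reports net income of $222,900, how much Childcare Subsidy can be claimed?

Childcare Subsidy: 7% of the $56,000 excess over $166,900 is $3,920; credit = $9,200 − $3,920 = $5,280.

$5,280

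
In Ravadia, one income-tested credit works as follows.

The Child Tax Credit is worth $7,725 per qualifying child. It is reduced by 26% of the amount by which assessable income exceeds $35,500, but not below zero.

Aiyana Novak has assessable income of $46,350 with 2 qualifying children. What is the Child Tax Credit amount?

Child Tax Credit: base = 2 × $7,725 = $15,450. 26% of the $10,850 excess over $35,500 is $2,821; credit = $15,450 − $2,821 = $12,629.

$12,629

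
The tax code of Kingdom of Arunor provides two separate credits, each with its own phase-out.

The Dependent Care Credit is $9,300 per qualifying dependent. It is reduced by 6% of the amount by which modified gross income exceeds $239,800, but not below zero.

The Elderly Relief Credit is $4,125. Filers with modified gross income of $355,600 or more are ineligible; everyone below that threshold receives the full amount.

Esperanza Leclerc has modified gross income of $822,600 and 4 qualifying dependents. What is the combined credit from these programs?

Dependent Care Credit: base = 4 × $9,300 = $37,200. 6% of the $582,800 excess over $239,800 is $34,968; credit = $37,200 − $34,968 = $2,232.
Elderly Relief Credit: $822,600 meets or exceeds the $355,600 cutoff, so the credit is $0.
Total: $2,232 + $0 = $2,232.

$2,232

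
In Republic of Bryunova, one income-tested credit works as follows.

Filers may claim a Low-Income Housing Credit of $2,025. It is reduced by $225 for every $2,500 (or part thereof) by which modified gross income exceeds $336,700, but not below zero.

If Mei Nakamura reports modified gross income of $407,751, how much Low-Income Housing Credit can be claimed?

$0

Low-Income Housing Credit: income exceeds $336,700 by $71,051 → 29 increments × $225 = $6,525 ≥ base, so the credit is $0.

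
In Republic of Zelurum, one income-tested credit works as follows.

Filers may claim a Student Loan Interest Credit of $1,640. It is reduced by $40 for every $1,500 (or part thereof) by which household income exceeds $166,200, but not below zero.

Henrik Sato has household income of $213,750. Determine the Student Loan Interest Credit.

Student Loan Interest Credit: income exceeds $166,200 by $47,550, which is 32 full-or-partial $1,500 increments; reduction = 32 × $40 = $1,280, leaving $360.

$360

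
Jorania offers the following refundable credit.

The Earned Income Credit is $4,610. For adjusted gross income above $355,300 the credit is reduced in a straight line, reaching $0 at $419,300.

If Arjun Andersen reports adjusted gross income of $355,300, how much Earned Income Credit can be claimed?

Earned Income Credit: $355,300 is at or below the $355,300 threshold, so the full $4,610 applies.

$4,610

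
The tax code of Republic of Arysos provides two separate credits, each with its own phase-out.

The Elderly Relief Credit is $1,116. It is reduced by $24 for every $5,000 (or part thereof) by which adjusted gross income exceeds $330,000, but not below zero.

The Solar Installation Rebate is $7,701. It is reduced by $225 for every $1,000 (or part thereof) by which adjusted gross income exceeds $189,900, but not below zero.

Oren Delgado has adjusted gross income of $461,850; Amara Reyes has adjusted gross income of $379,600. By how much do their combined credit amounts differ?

$408

Oren ($461,850): Elderly Relief Credit: income exceeds $330,000 by $131,850, which is 27 full-or-partial $5,000 increments; reduction = 27 × $24 = $648, leaving $468. Solar Installation Rebate: income exceeds $189,900 by $271,950 → 272 increments × $225 = $61,200 ≥ base, so the credit is $0. total $468 + $0 = $468
Amara ($379,600): Elderly Relief Credit: income exceeds $330,000 by $49,600, which is 10 full-or-partial $5,000 increments; reduction = 10 × $24 = $240, leaving $876. Solar Installation Rebate: income exceeds $189,900 by $189,700 → 190 increments × $225 = $42,750 ≥ base, so the credit is $0. total $876 + $0 = $876
Difference: |$468 − $876| = $408.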